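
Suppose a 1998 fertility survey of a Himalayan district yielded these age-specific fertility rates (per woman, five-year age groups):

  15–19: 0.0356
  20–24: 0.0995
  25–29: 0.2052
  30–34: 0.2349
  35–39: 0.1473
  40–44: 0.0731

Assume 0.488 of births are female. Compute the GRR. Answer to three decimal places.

1.941

Proportion female at birth = 0.488.
Sum of ASFRs = 0.0356 + 0.0995 + 0.2052 + 0.2349 + 0.1473 + 0.0731 = 0.7956
TFR = 5 × 0.7956 = 3.978
GRR = 0.488 × 3.978 = 1.94126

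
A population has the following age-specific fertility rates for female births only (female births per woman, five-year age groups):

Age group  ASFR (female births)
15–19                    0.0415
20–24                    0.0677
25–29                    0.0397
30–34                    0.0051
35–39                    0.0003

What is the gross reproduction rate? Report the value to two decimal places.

Sum of female ASFRs = 0.0415 + 0.0677 + 0.0397 + 0.0051 + 0.0003 = 0.1543
GRR = 5 × 0.1543 = 0.7715

0.77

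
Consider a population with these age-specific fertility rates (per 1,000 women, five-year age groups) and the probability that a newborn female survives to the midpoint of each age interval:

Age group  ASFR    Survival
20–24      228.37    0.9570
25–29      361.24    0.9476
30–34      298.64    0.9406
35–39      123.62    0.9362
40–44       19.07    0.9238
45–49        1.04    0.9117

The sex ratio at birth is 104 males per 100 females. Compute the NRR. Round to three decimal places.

Proportion female at birth = 100 / (100 + 104) = 0.49020.
Weighting each age-specific rate by interval width and survival:
  20–24: 5 × 228.37/1000 × 0.9570 = 1.09275
  25–29: 5 × 361.24/1000 × 0.9476 = 1.71156
  30–34: 5 × 298.64/1000 × 0.9406 = 1.40450
  35–39: 5 × 123.62/1000 × 0.9362 = 0.57867
  40–44: 5 × 19.07/1000 × 0.9238 = 0.08808
  45–49: 5 × 1.04/1000 × 0.9117 = 0.00474
Sum = 4.88030
NRR = 0.49020 × 4.88030 = 2.39232
An NRR exceeding 1 indicates intrinsic growth under these rates.

2.392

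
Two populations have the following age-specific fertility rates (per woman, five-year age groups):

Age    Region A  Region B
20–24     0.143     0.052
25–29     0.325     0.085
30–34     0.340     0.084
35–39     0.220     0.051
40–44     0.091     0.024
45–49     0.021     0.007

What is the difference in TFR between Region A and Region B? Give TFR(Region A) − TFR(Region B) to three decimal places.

Region A:
  Sum of ASFRs = 0.143 + 0.325 + 0.340 + 0.220 + 0.091 + 0.021 = 1.140
  TFR = 5 × 1.140 = 5.7
Region B:
  Sum of ASFRs = 0.052 + 0.085 + 0.084 + 0.051 + 0.024 + 0.007 = 0.303
  TFR = 5 × 0.303 = 1.515
Difference = 5.7 − 1.515 = 4.185

4.185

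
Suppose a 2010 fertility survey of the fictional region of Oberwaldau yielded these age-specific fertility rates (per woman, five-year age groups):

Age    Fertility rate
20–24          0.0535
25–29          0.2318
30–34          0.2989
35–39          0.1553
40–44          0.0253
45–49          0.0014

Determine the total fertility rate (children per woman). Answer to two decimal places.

3.83

Sum of ASFRs = 0.0535 + 0.2318 + 0.2989 + 0.1553 + 0.0253 + 0.0014 = 0.7662
TFR = 5 × 0.7662 = 3.831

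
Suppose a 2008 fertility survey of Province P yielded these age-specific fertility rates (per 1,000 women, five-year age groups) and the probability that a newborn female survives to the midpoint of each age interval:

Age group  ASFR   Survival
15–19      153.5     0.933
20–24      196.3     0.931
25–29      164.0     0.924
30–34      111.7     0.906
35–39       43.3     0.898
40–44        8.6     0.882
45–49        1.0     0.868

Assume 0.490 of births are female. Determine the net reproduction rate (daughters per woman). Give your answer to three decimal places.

Proportion female at birth = 0.490.
Weighting each age-specific rate by interval width and survival:
  15–19: 5 × 153.5/1000 × 0.933 = 0.71608
  20–24: 5 × 196.3/1000 × 0.931 = 0.91378
  25–29: 5 × 164.0/1000 × 0.924 = 0.75768
  30–34: 5 × 111.7/1000 × 0.906 = 0.50600
  35–39: 5 × 43.3/1000 × 0.898 = 0.19442
  40–44: 5 × 8.6/1000 × 0.882 = 0.03793
  45–49: 5 × 1.0/1000 × 0.868 = 0.00434
Sum = 3.13023
NRR = 0.490 × 3.13023 = 1.53381

1.534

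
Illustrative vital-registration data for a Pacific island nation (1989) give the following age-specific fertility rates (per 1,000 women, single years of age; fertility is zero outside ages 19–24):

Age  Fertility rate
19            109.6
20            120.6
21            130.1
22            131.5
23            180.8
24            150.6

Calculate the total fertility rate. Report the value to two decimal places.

0.82

Sum of ASFRs = 109.6 + 120.6 + 130.1 + 131.5 + 180.8 + 150.6 = 823.2
TFR = 823.2 / 1000 = 0.8232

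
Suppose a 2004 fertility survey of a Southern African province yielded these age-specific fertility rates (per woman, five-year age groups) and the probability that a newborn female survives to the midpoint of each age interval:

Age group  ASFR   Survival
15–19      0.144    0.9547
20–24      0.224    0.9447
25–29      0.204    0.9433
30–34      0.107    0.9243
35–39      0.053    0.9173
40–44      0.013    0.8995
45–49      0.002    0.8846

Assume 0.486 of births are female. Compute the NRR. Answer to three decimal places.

Proportion female at birth = 0.486.
Survival-weighted fertility by age (5·fₓ·Sₓ):
  15–19: 5 × 0.144 × 0.9547 = 0.68738
  20–24: 5 × 0.224 × 0.9447 = 1.05806
  25–29: 5 × 0.204 × 0.9433 = 0.96217
  30–34: 5 × 0.107 × 0.9243 = 0.49450
  35–39: 5 × 0.053 × 0.9173 = 0.24308
  40–44: 5 × 0.013 × 0.8995 = 0.05847
  45–49: 5 × 0.002 × 0.8846 = 0.00885
Sum = 3.51251
NRR = 0.486 × 3.51251 = 1.70708

1.707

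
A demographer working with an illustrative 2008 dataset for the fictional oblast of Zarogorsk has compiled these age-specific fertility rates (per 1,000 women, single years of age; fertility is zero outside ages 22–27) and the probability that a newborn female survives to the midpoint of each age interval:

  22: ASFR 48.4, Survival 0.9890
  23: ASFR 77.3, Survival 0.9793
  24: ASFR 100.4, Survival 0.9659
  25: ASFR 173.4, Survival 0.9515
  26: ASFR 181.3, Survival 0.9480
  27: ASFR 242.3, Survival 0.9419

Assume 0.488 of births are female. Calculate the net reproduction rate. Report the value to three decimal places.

Proportion female at birth = 0.488.
Per-age-group product (1 × ASFR × survival probability):
  22: 1 × 48.4/1000 × 0.9890 = 0.04787
  23: 1 × 77.3/1000 × 0.9793 = 0.07570
  24: 1 × 100.4/1000 × 0.9659 = 0.09698
  25: 1 × 173.4/1000 × 0.9515 = 0.16499
  26: 1 × 181.3/1000 × 0.9480 = 0.17187
  27: 1 × 242.3/1000 × 0.9419 = 0.22822
Sum = 0.78563
NRR = 0.488 × 0.78563 = 0.38339

0.383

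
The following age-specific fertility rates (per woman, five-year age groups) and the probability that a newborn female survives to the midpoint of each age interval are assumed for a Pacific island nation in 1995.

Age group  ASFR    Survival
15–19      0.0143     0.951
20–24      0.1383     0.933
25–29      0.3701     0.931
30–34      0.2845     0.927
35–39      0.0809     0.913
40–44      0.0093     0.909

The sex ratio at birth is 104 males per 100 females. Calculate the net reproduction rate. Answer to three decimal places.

Proportion female at birth = 100 / (100 + 104) = 0.49020.
Each age group contributes 5 × ASFR × survival:
  15–19: 5 × 0.0143 × 0.951 = 0.06800
  20–24: 5 × 0.1383 × 0.933 = 0.64517
  25–29: 5 × 0.3701 × 0.931 = 1.72282
  30–34: 5 × 0.2845 × 0.927 = 1.31866
  35–39: 5 × 0.0809 × 0.913 = 0.36931
  40–44: 5 × 0.0093 × 0.909 = 0.04227
Sum = 4.16623
NRR = 0.49020 × 4.16623 = 2.04229

2.042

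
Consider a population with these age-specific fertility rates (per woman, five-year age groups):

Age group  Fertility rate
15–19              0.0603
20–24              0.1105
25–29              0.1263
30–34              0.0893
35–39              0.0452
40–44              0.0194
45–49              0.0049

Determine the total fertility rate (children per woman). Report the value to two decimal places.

Sum of ASFRs = 0.0603 + 0.1105 + 0.1263 + 0.0893 + 0.0452 + 0.0194 + 0.0049 = 0.4559
TFR = 5 × 0.4559 = 2.2795

2.28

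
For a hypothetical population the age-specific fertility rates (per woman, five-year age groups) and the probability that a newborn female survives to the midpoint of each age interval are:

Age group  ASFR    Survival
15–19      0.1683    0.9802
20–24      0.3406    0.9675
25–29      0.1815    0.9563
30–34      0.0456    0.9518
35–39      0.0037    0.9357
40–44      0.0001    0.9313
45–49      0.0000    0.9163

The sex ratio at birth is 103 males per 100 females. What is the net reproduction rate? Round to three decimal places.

1.761

Proportion female at birth = 100 / (100 + 103) = 0.49261.
Survival-weighted fertility by age (5·fₓ·Sₓ):
  15–19: 5 × 0.1683 × 0.9802 = 0.82484
  20–24: 5 × 0.3406 × 0.9675 = 1.64765
  25–29: 5 × 0.1815 × 0.9563 = 0.86784
  30–34: 5 × 0.0456 × 0.9518 = 0.21701
  35–39: 5 × 0.0037 × 0.9357 = 0.01731
  40–44: 5 × 0.0001 × 0.9313 = 0.00047
  45–49: 5 × 0.0000 × 0.9163 = 0.00000
Sum = 3.57512
NRR = 0.49261 × 3.57512 = 1.76114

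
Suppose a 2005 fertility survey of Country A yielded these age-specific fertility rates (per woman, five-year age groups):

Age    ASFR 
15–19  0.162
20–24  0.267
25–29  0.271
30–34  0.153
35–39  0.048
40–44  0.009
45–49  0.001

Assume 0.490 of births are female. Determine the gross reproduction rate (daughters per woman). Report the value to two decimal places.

2.23

Proportion female at birth = 0.490.
Sum of ASFRs = 0.162 + 0.267 + 0.271 + 0.153 + 0.048 + 0.009 + 0.001 = 0.911
TFR = 5 × 0.911 = 4.555
GRR = 0.490 × 4.555 = 2.23195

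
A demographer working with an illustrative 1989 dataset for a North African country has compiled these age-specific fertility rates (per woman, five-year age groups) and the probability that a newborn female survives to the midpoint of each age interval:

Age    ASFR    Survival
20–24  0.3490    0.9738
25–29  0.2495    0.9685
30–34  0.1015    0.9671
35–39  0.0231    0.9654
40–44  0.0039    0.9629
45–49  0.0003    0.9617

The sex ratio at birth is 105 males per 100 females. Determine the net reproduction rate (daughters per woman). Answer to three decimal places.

Proportion female at birth = 100 / (100 + 105) = 0.48780.
Each age group contributes 5 × ASFR × survival:
  20–24: 5 × 0.3490 × 0.9738 = 1.69928
  25–29: 5 × 0.2495 × 0.9685 = 1.20820
  30–34: 5 × 0.1015 × 0.9671 = 0.49080
  35–39: 5 × 0.0231 × 0.9654 = 0.11150
  40–44: 5 × 0.0039 × 0.9629 = 0.01878
  45–49: 5 × 0.0003 × 0.9617 = 0.00144
Sum = 3.53000
NRR = 0.48780 × 3.53000 = 1.72193
With NRR above 1 the population is above replacement fertility.

1.722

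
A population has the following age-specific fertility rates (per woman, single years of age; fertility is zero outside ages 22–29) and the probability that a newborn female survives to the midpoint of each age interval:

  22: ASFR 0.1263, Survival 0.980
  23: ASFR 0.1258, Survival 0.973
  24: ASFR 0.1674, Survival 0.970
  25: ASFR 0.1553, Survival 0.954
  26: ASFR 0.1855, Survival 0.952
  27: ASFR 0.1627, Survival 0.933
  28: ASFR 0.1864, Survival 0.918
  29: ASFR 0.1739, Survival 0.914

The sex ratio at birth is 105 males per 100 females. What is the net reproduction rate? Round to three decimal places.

0.593

Proportion female at birth = 100 / (100 + 105) = 0.48780.
Per-age-group product (1 × ASFR × survival probability):
  22: 1 × 0.1263 × 0.980 = 0.12377
  23: 1 × 0.1258 × 0.973 = 0.12240
  24: 1 × 0.1674 × 0.970 = 0.16238
  25: 1 × 0.1553 × 0.954 = 0.14816
  26: 1 × 0.1855 × 0.952 = 0.17660
  27: 1 × 0.1627 × 0.933 = 0.15180
  28: 1 × 0.1864 × 0.918 = 0.17112
  29: 1 × 0.1739 × 0.914 = 0.15894
Sum = 1.21517
NRR = 0.48780 × 1.21517 = 0.59276
An NRR under 1 implies long-run decline under these rates.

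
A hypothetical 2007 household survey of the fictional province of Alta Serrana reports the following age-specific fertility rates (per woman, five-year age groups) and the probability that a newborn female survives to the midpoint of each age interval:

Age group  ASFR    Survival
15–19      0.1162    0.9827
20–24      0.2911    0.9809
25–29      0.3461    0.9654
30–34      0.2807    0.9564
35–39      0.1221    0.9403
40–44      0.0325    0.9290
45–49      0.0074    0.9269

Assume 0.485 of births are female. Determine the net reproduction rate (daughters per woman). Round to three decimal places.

Proportion female at birth = 0.485.
Survival-weighted fertility by age (5·fₓ·Sₓ):
  15–19: 5 × 0.1162 × 0.9827 = 0.57095
  20–24: 5 × 0.2911 × 0.9809 = 1.42770
  25–29: 5 × 0.3461 × 0.9654 = 1.67062
  30–34: 5 × 0.2807 × 0.9564 = 1.34231
  35–39: 5 × 0.1221 × 0.9403 = 0.57405
  40–44: 5 × 0.0325 × 0.9290 = 0.15096
  45–49: 5 × 0.0074 × 0.9269 = 0.03430
Sum = 5.77089
NRR = 0.485 × 5.77089 = 2.79888
NRR > 1, so each generation more than replaces itself.

2.799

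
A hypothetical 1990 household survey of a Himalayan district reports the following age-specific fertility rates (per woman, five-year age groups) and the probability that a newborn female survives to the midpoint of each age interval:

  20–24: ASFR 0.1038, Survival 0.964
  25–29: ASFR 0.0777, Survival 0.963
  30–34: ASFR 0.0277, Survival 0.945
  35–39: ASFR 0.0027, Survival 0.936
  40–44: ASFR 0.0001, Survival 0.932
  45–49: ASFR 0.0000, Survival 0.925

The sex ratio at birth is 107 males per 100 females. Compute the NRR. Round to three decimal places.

0.492

Proportion female at birth = 100 / (100 + 107) = 0.48309.
Weighting each age-specific rate by interval width and survival:
  20–24: 5 × 0.1038 × 0.964 = 0.50032
  25–29: 5 × 0.0777 × 0.963 = 0.37413
  30–34: 5 × 0.0277 × 0.945 = 0.13088
  35–39: 5 × 0.0027 × 0.936 = 0.01264
  40–44: 5 × 0.0001 × 0.932 = 0.00047
  45–49: 5 × 0.0000 × 0.925 = 0.00000
Sum = 1.01844
NRR = 0.48309 × 1.01844 = 0.49200
NRR < 1, so the cohort does not fully replace itself.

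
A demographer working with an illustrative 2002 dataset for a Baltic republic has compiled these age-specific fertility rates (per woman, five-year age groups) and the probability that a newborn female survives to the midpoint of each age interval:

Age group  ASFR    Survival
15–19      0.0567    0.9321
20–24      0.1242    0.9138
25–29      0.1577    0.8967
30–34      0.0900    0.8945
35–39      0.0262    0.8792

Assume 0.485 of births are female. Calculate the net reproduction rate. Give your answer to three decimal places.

Proportion female at birth = 0.485.
Survival-weighted fertility by age (5·fₓ·Sₓ):
  15–19: 5 × 0.0567 × 0.9321 = 0.26425
  20–24: 5 × 0.1242 × 0.9138 = 0.56747
  25–29: 5 × 0.1577 × 0.8967 = 0.70705
  30–34: 5 × 0.0900 × 0.8945 = 0.40253
  35–39: 5 × 0.0262 × 0.8792 = 0.11518
Sum = 2.05648
NRR = 0.485 × 2.05648 = 0.99739
With NRR below 1 the population is below replacement fertility.

0.997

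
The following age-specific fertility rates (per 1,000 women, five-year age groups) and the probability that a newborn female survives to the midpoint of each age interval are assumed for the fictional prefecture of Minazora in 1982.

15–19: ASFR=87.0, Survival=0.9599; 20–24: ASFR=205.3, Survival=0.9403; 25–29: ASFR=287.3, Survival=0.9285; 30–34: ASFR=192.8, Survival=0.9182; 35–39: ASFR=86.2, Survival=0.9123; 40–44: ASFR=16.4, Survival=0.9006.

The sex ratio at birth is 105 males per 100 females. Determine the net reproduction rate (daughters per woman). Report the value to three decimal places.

1.985

Proportion female at birth = 100 / (100 + 105) = 0.48780.
Weighting each age-specific rate by interval width and survival:
  15–19: 5 × 87.0/1000 × 0.9599 = 0.41756
  20–24: 5 × 205.3/1000 × 0.9403 = 0.96522
  25–29: 5 × 287.3/1000 × 0.9285 = 1.33379
  30–34: 5 × 192.8/1000 × 0.9182 = 0.88514
  35–39: 5 × 86.2/1000 × 0.9123 = 0.39320
  40–44: 5 × 16.4/1000 × 0.9006 = 0.07385
Sum = 4.06876
NRR = 0.48780 × 4.06876 = 1.98474
An NRR exceeding 1 indicates intrinsic growth under these rates.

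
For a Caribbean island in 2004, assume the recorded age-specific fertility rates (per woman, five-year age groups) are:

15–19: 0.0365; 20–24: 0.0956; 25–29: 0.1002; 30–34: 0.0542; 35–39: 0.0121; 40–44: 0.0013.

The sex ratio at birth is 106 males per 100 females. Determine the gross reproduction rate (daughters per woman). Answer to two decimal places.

Proportion female at birth = 100 / (100 + 106) = 0.48544.
Sum of ASFRs = 0.0365 + 0.0956 + 0.1002 + 0.0542 + 0.0121 + 0.0013 = 0.2999
TFR = 5 × 0.2999 = 1.4995
GRR = 0.48544 × 1.4995 = 0.72792

0.73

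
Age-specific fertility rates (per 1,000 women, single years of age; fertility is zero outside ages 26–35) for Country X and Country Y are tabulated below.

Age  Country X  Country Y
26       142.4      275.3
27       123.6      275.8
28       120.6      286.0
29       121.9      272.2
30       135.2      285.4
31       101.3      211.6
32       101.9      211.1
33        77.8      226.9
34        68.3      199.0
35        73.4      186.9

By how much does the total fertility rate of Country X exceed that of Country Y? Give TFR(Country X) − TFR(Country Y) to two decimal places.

Country X:
  Sum of ASFRs = 142.4 + 123.6 + 120.6 + 121.9 + 135.2 + 101.3 + 101.9 + 77.8 + 68.3 + 73.4 = 1066.4
  TFR = 1066.4 / 1000 = 1.0664
Country Y:
  Sum of ASFRs = 275.3 + 275.8 + 286.0 + 272.2 + 285.4 + 211.6 + 211.1 + 226.9 + 199.0 + 186.9 = 2430.2
  TFR = 2430.2 / 1000 = 2.4302
Difference = 1.0664 − 2.4302 = -1.3638

-1.36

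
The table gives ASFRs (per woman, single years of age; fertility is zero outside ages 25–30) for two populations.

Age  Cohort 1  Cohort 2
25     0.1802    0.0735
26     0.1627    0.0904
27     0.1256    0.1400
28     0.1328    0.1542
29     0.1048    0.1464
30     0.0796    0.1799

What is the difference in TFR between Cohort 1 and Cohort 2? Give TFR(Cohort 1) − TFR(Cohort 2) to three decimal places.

0.001

Cohort 1:
  Sum of ASFRs = 0.1802 + 0.1627 + 0.1256 + 0.1328 + 0.1048 + 0.0796 = 0.7857
  TFR = 0.7857
Cohort 2:
  Sum of ASFRs = 0.0735 + 0.0904 + 0.1400 + 0.1542 + 0.1464 + 0.1799 = 0.7844
  TFR = 0.7844
Difference = 0.7857 − 0.7844 = 0.0013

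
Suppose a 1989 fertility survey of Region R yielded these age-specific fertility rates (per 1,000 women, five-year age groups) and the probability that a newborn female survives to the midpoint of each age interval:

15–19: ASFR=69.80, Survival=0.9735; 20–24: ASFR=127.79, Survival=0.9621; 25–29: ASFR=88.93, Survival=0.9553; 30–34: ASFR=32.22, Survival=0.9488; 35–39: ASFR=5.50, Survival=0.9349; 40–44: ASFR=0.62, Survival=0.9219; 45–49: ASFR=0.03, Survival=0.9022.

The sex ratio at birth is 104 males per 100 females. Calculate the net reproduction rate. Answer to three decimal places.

0.765

Proportion female at birth = 100 / (100 + 104) = 0.49020.
Each age group contributes 5 × ASFR × survival:
  15–19: 5 × 69.80/1000 × 0.9735 = 0.33975
  20–24: 5 × 127.79/1000 × 0.9621 = 0.61473
  25–29: 5 × 88.93/1000 × 0.9553 = 0.42477
  30–34: 5 × 32.22/1000 × 0.9488 = 0.15285
  35–39: 5 × 5.50/1000 × 0.9349 = 0.02571
  40–44: 5 × 0.62/1000 × 0.9219 = 0.00286
  45–49: 5 × 0.03/1000 × 0.9022 = 0.00014
Sum = 1.56081
NRR = 0.49020 × 1.56081 = 0.76511
An NRR under 1 implies long-run decline under these rates.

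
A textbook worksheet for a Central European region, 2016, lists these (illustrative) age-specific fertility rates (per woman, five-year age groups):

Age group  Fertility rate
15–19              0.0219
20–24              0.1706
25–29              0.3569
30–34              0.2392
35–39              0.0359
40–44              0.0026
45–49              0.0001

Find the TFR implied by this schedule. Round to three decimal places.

Sum of ASFRs = 0.0219 + 0.1706 + 0.3569 + 0.2392 + 0.0359 + 0.0026 + 0.0001 = 0.8272
TFR = 5 × 0.8272 = 4.136

4.136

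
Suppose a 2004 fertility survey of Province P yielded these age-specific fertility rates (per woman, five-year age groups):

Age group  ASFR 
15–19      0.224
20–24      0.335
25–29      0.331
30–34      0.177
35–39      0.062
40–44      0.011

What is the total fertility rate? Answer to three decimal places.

5.700

Sum of ASFRs = 0.224 + 0.335 + 0.331 + 0.177 + 0.062 + 0.011 = 1.140
TFR = 5 × 1.140 = 5.7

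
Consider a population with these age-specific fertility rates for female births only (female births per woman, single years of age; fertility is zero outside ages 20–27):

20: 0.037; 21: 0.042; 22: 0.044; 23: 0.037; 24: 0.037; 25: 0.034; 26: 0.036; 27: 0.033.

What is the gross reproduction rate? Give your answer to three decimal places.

Sum of female ASFRs = 0.037 + 0.042 + 0.044 + 0.037 + 0.037 + 0.034 + 0.036 + 0.033 = 0.300
GRR = 0.3

0.300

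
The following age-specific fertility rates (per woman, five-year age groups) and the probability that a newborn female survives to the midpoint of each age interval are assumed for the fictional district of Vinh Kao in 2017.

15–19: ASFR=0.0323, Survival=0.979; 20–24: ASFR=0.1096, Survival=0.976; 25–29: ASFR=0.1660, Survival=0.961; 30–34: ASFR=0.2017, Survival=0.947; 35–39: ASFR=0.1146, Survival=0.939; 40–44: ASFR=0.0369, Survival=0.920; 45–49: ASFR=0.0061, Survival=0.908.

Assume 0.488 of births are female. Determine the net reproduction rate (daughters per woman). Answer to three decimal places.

1.552

Proportion female at birth = 0.488.
Survival-weighted fertility by age (5·fₓ·Sₓ):
  15–19: 5 × 0.0323 × 0.979 = 0.15811
  20–24: 5 × 0.1096 × 0.976 = 0.53485
  25–29: 5 × 0.1660 × 0.961 = 0.79763
  30–34: 5 × 0.2017 × 0.947 = 0.95505
  35–39: 5 × 0.1146 × 0.939 = 0.53805
  40–44: 5 × 0.0369 × 0.920 = 0.16974
  45–49: 5 × 0.0061 × 0.908 = 0.02769
Sum = 3.18112
NRR = 0.488 × 3.18112 = 1.55239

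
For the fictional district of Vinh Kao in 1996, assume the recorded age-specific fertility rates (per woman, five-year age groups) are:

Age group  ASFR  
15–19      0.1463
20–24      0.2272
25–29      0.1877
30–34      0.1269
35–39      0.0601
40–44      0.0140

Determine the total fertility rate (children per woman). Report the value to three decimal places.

Sum of ASFRs = 0.1463 + 0.2272 + 0.1877 + 0.1269 + 0.0601 + 0.0140 = 0.7622
TFR = 5 × 0.7622 = 3.811

3.811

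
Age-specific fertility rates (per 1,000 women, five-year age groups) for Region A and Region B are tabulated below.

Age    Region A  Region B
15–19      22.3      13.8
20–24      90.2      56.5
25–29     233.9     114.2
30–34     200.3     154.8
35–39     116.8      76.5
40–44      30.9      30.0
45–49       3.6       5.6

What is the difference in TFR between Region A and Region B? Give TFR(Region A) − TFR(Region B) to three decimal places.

Region A:
  Sum of ASFRs = 22.3 + 90.2 + 233.9 + 200.3 + 116.8 + 30.9 + 3.6 = 698.0
  TFR = 5 × 698.0 / 1000 = 3.49
Region B:
  Sum of ASFRs = 13.8 + 56.5 + 114.2 + 154.8 + 76.5 + 30.0 + 5.6 = 451.4
  TFR = 5 × 451.4 / 1000 = 2.257
Difference = 3.49 − 2.257 = 1.233

1.233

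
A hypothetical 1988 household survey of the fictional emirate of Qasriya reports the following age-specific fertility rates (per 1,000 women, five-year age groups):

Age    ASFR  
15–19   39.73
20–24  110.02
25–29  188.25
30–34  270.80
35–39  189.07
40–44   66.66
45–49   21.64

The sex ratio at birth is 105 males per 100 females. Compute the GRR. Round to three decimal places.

2.161

Proportion female at birth = 100 / (100 + 105) = 0.48780.
Sum of ASFRs = 39.73 + 110.02 + 188.25 + 270.80 + 189.07 + 66.66 + 21.64 = 886.17
TFR = 5 × 886.17 / 1000 = 4.43085
GRR = 0.48780 × 4.43085 = 2.16137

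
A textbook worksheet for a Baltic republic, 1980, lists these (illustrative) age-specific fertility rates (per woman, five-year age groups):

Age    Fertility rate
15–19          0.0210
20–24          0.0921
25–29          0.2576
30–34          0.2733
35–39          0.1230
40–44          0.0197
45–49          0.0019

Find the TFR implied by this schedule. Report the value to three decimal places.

3.943

Sum of ASFRs = 0.0210 + 0.0921 + 0.2576 + 0.2733 + 0.1230 + 0.0197 + 0.0019 = 0.7886
TFR = 5 × 0.7886 = 3.943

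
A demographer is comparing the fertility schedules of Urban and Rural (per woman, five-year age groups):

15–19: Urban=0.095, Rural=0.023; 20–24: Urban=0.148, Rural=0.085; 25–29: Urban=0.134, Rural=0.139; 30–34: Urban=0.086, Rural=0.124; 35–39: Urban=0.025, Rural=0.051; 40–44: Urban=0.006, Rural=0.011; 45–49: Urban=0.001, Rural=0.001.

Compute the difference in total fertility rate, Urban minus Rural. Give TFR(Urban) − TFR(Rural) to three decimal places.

0.305

Urban:
  Sum of ASFRs = 0.095 + 0.148 + 0.134 + 0.086 + 0.025 + 0.006 + 0.001 = 0.495
  TFR = 5 × 0.495 = 2.475
Rural:
  Sum of ASFRs = 0.023 + 0.085 + 0.139 + 0.124 + 0.051 + 0.011 + 0.001 = 0.434
  TFR = 5 × 0.434 = 2.17
Difference = 2.475 − 2.17 = 0.305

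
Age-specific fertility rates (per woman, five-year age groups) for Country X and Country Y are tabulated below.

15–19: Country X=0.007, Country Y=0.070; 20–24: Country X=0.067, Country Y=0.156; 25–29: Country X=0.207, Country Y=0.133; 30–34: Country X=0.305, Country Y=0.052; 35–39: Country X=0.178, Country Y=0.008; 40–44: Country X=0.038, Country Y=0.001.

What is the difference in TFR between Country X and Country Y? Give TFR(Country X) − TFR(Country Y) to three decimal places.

Country X:
  Sum of ASFRs = 0.007 + 0.067 + 0.207 + 0.305 + 0.178 + 0.038 = 0.802
  TFR = 5 × 0.802 = 4.01
Country Y:
  Sum of ASFRs = 0.070 + 0.156 + 0.133 + 0.052 + 0.008 + 0.001 = 0.420
  TFR = 5 × 0.420 = 2.1
Difference = 4.01 − 2.1 = 1.91

1.910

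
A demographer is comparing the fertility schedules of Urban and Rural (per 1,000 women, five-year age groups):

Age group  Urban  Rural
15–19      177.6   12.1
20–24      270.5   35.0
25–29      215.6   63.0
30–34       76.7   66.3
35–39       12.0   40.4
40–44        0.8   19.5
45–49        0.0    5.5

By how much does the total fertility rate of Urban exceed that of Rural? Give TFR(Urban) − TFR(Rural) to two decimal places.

Urban:
  Sum of ASFRs = 177.6 + 270.5 + 215.6 + 76.7 + 12.0 + 0.8 + 0.0 = 753.2
  TFR = 5 × 753.2 / 1000 = 3.766
Rural:
  Sum of ASFRs = 12.1 + 35.0 + 63.0 + 66.3 + 40.4 + 19.5 + 5.5 = 241.8
  TFR = 5 × 241.8 / 1000 = 1.209
Difference = 3.766 − 1.209 = 2.557

2.56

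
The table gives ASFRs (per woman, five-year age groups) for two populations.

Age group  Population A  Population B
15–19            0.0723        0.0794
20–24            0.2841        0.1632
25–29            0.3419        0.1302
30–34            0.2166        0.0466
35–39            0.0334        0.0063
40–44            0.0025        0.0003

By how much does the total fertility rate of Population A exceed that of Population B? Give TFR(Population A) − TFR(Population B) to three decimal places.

2.624

Population A:
  Sum of ASFRs = 0.0723 + 0.2841 + 0.3419 + 0.2166 + 0.0334 + 0.0025 = 0.9508
  TFR = 5 × 0.9508 = 4.754
Population B:
  Sum of ASFRs = 0.0794 + 0.1632 + 0.1302 + 0.0466 + 0.0063 + 0.0003 = 0.4260
  TFR = 5 × 0.4260 = 2.13
Difference = 4.754 − 2.13 = 2.624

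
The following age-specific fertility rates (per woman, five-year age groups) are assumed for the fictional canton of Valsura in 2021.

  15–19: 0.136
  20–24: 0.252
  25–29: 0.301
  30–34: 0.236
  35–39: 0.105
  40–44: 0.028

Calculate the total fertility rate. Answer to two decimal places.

5.29

Sum of ASFRs = 0.136 + 0.252 + 0.301 + 0.236 + 0.105 + 0.028 = 1.058
TFR = 5 × 1.058 = 5.29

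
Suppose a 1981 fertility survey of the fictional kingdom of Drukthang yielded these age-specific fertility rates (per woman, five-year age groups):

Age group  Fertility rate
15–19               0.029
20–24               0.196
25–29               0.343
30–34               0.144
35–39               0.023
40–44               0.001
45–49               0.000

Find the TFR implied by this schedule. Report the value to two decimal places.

3.68

Sum of ASFRs = 0.029 + 0.196 + 0.343 + 0.144 + 0.023 + 0.001 + 0.000 = 0.736
TFR = 5 × 0.736 = 3.68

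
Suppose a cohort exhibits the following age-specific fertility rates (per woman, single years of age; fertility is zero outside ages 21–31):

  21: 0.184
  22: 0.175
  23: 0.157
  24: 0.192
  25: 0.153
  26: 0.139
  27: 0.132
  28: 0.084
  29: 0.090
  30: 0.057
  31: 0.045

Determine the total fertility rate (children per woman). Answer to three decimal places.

Sum of ASFRs = 0.184 + 0.175 + 0.157 + 0.192 + 0.153 + 0.139 + 0.132 + 0.084 + 0.090 + 0.057 + 0.045 = 1.408
TFR = 1.408

1.408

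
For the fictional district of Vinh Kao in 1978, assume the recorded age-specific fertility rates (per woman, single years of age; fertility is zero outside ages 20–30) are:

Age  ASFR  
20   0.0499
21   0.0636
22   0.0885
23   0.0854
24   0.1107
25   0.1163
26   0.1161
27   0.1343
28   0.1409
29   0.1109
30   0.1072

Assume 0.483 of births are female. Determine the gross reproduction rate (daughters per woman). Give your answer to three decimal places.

Proportion female at birth = 0.483.
Sum of ASFRs = 0.0499 + 0.0636 + 0.0885 + 0.0854 + 0.1107 + 0.1163 + 0.1161 + 0.1343 + 0.1409 + 0.1109 + 0.1072 = 1.1238
TFR = 1.1238
GRR = 0.483 × 1.1238 = 0.54280

0.543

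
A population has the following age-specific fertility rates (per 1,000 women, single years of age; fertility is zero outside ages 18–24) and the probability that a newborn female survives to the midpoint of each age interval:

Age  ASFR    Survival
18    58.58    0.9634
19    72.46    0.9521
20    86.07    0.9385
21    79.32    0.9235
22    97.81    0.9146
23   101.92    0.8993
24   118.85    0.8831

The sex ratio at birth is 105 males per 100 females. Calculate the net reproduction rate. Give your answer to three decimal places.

0.276

Proportion female at birth = 100 / (100 + 105) = 0.48780.
Each age group contributes 1 × ASFR × survival:
  18: 1 × 58.58/1000 × 0.9634 = 0.05644
  19: 1 × 72.46/1000 × 0.9521 = 0.06899
  20: 1 × 86.07/1000 × 0.9385 = 0.08078
  21: 1 × 79.32/1000 × 0.9235 = 0.07325
  22: 1 × 97.81/1000 × 0.9146 = 0.08946
  23: 1 × 101.92/1000 × 0.8993 = 0.09166
  24: 1 × 118.85/1000 × 0.8831 = 0.10496
Sum = 0.56554
NRR = 0.48780 × 0.56554 = 0.27587
With NRR below 1 the population is below replacement fertility.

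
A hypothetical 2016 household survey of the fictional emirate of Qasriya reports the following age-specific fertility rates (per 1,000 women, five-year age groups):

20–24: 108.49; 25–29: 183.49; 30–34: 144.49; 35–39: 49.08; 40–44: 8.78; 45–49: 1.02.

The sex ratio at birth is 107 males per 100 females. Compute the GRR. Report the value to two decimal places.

Proportion female at birth = 100 / (100 + 107) = 0.48309.
Sum of ASFRs = 108.49 + 183.49 + 144.49 + 49.08 + 8.78 + 1.02 = 495.35
TFR = 5 × 495.35 / 1000 = 2.47675
GRR = 0.48309 × 2.47675 = 1.19649

1.20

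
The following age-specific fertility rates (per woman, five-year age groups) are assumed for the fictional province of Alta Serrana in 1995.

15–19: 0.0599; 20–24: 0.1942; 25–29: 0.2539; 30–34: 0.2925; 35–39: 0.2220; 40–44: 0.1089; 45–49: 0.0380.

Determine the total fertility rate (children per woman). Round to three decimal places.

5.847

Sum of ASFRs = 0.0599 + 0.1942 + 0.2539 + 0.2925 + 0.2220 + 0.1089 + 0.0380 = 1.1694
TFR = 5 × 1.1694 = 5.847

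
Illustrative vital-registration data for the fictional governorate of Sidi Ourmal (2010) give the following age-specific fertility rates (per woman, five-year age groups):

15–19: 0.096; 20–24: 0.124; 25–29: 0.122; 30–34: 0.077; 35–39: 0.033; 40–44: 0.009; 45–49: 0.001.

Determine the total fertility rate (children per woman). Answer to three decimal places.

2.310

Sum of ASFRs = 0.096 + 0.124 + 0.122 + 0.077 + 0.033 + 0.009 + 0.001 = 0.462
TFR = 5 × 0.462 = 2.31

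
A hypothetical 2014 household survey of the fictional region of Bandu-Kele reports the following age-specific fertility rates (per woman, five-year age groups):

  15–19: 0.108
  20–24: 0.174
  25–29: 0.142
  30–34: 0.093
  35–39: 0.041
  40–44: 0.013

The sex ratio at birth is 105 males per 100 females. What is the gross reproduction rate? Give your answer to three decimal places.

1.393

Proportion female at birth = 100 / (100 + 105) = 0.48780.
Sum of ASFRs = 0.108 + 0.174 + 0.142 + 0.093 + 0.041 + 0.013 = 0.571
TFR = 5 × 0.571 = 2.855
GRR = 0.48780 × 2.855 = 1.39267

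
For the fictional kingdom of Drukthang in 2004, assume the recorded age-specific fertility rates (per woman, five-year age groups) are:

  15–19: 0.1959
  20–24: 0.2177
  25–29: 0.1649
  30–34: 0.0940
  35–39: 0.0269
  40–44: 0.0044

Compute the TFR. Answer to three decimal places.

3.519

Sum of ASFRs = 0.1959 + 0.2177 + 0.1649 + 0.0940 + 0.0269 + 0.0044 = 0.7038
TFR = 5 × 0.7038 = 3.519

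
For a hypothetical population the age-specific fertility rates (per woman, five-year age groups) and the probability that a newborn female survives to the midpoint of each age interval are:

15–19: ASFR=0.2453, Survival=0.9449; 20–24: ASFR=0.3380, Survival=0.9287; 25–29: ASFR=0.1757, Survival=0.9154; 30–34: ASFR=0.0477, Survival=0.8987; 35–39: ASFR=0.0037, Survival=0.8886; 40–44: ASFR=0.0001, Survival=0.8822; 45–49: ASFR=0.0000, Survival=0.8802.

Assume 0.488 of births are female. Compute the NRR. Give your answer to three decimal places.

1.837

Proportion female at birth = 0.488.
Weighting each age-specific rate by interval width and survival:
  15–19: 5 × 0.2453 × 0.9449 = 1.15892
  20–24: 5 × 0.3380 × 0.9287 = 1.56950
  25–29: 5 × 0.1757 × 0.9154 = 0.80418
  30–34: 5 × 0.0477 × 0.8987 = 0.21434
  35–39: 5 × 0.0037 × 0.8886 = 0.01644
  40–44: 5 × 0.0001 × 0.8822 = 0.00044
  45–49: 5 × 0.0000 × 0.8802 = 0.00000
Sum = 3.76382
NRR = 0.488 × 3.76382 = 1.83674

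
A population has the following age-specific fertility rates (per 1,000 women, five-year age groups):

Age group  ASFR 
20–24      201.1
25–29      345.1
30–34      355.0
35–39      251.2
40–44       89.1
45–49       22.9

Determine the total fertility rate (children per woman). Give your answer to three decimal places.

6.322

Sum of ASFRs = 201.1 + 345.1 + 355.0 + 251.2 + 89.1 + 22.9 = 1264.4
TFR = 5 × 1264.4 / 1000 = 6.322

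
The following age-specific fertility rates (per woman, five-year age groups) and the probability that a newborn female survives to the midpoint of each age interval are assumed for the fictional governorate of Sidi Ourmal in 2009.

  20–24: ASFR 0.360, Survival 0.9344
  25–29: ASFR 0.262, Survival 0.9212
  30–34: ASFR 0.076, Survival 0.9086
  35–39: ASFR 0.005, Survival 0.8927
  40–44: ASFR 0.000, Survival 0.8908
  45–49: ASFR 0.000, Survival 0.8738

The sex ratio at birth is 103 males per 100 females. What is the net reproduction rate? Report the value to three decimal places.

Proportion female at birth = 100 / (100 + 103) = 0.49261.
Survival-weighted fertility by age (5·fₓ·Sₓ):
  20–24: 5 × 0.360 × 0.9344 = 1.68192
  25–29: 5 × 0.262 × 0.9212 = 1.20677
  30–34: 5 × 0.076 × 0.9086 = 0.34527
  35–39: 5 × 0.005 × 0.8927 = 0.02232
  40–44: 5 × 0.000 × 0.8908 = 0.00000
  45–49: 5 × 0.000 × 0.8738 = 0.00000
Sum = 3.25628
NRR = 0.49261 × 3.25628 = 1.60408
With NRR above 1 the population is above replacement fertility.

1.604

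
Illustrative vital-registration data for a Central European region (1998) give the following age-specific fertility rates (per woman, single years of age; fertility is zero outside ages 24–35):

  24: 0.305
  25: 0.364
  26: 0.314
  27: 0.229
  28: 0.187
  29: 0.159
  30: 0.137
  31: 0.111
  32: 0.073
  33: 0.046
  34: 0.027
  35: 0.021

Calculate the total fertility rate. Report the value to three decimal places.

Sum of ASFRs = 0.305 + 0.364 + 0.314 + 0.229 + 0.187 + 0.159 + 0.137 + 0.111 + 0.073 + 0.046 + 0.027 + 0.021 = 1.973
TFR = 1.973

1.973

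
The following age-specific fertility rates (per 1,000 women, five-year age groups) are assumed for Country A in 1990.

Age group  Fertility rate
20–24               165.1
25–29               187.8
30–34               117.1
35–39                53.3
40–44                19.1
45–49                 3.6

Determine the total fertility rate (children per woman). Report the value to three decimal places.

Sum of ASFRs = 165.1 + 187.8 + 117.1 + 53.3 + 19.1 + 3.6 = 546.0
TFR = 5 × 546.0 / 1000 = 2.73

2.730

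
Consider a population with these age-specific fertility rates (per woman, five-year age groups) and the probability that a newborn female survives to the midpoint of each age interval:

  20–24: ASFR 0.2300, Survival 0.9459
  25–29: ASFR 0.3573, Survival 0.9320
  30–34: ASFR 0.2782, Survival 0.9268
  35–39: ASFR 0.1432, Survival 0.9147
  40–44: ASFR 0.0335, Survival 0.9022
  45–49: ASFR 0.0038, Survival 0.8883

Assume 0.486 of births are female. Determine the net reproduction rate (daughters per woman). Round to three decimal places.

Proportion female at birth = 0.486.
Survival-weighted fertility by age (5·fₓ·Sₓ):
  20–24: 5 × 0.2300 × 0.9459 = 1.08779
  25–29: 5 × 0.3573 × 0.9320 = 1.66502
  30–34: 5 × 0.2782 × 0.9268 = 1.28918
  35–39: 5 × 0.1432 × 0.9147 = 0.65493
  40–44: 5 × 0.0335 × 0.9022 = 0.15112
  45–49: 5 × 0.0038 × 0.8883 = 0.01688
Sum = 4.86492
NRR = 0.486 × 4.86492 = 2.36435
An NRR exceeding 1 indicates intrinsic growth under these rates.

2.364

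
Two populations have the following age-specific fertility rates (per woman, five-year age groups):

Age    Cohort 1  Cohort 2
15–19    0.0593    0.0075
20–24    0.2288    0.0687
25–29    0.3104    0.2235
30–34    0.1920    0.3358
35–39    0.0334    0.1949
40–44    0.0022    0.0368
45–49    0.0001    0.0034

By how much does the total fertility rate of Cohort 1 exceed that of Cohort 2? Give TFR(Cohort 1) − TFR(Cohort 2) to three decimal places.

-0.222

Cohort 1:
  Sum of ASFRs = 0.0593 + 0.2288 + 0.3104 + 0.1920 + 0.0334 + 0.0022 + 0.0001 = 0.8262
  TFR = 5 × 0.8262 = 4.131
Cohort 2:
  Sum of ASFRs = 0.0075 + 0.0687 + 0.2235 + 0.3358 + 0.1949 + 0.0368 + 0.0034 = 0.8706
  TFR = 5 × 0.8706 = 4.353
Difference = 4.131 − 4.353 = -0.222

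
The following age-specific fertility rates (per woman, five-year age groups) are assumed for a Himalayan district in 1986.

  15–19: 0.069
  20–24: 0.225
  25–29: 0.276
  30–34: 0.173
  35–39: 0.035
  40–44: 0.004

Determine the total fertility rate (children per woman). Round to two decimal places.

3.91

Sum of ASFRs = 0.069 + 0.225 + 0.276 + 0.173 + 0.035 + 0.004 = 0.782
TFR = 5 × 0.782 = 3.91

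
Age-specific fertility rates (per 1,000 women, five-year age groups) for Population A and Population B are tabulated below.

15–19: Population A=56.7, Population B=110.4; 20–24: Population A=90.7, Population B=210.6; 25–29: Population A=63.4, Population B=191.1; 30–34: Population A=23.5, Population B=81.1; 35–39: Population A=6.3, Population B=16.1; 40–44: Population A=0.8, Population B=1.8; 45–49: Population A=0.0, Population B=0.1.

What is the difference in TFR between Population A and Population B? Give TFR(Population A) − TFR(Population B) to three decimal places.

-1.849

Population A:
  Sum of ASFRs = 56.7 + 90.7 + 63.4 + 23.5 + 6.3 + 0.8 + 0.0 = 241.4
  TFR = 5 × 241.4 / 1000 = 1.207
Population B:
  Sum of ASFRs = 110.4 + 210.6 + 191.1 + 81.1 + 16.1 + 1.8 + 0.1 = 611.2
  TFR = 5 × 611.2 / 1000 = 3.056
Difference = 1.207 − 3.056 = -1.849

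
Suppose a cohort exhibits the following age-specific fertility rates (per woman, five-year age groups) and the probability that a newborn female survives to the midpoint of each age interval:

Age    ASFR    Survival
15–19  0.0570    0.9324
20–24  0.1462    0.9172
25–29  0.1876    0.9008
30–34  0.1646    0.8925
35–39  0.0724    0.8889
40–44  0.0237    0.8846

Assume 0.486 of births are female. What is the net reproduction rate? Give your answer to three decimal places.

1.430

Proportion female at birth = 0.486.
Each age group contributes 5 × ASFR × survival:
  15–19: 5 × 0.0570 × 0.9324 = 0.26573
  20–24: 5 × 0.1462 × 0.9172 = 0.67047
  25–29: 5 × 0.1876 × 0.9008 = 0.84495
  30–34: 5 × 0.1646 × 0.8925 = 0.73453
  35–39: 5 × 0.0724 × 0.8889 = 0.32178
  40–44: 5 × 0.0237 × 0.8846 = 0.10483
Sum = 2.94229
NRR = 0.486 × 2.94229 = 1.42995
An NRR exceeding 1 indicates intrinsic growth under these rates.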